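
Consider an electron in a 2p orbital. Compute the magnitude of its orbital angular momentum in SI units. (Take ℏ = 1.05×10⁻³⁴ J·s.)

|L| = 1.48×10⁻³⁴ J·s

The 2p subshell has l = 1.
|L| = ℏ√(l(l+1)) = ℏ√(1·2) = √2 ℏ
Numerically, |L| = 1.414 × (1.05×10⁻³⁴ J·s) = 1.48×10⁻³⁴ J·s.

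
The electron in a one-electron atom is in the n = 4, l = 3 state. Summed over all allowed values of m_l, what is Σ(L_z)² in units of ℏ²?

Σ(L_z)² = 28 ℏ²

m_l runs from −3 to 3, i.e. {-3, -2, -1, 0, 1, 2, 3}.
Summing m² from −3 to 3: Σ m_l² = 28.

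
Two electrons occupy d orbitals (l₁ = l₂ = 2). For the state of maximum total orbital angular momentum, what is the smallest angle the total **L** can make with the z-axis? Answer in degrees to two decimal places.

The total orbital quantum number L ranges from |l₁ − l₂| to l₁ + l₂ in integer steps.
So L can be 0, 1, 2, 3, 4.
The maximum is L = 4, with |L_tot| = ℏ√(4·5) = 2√5 ℏ.
The minimum angle with z is arccos(4/√20) ≈ 26.57°.

θ_min ≈ 26.57°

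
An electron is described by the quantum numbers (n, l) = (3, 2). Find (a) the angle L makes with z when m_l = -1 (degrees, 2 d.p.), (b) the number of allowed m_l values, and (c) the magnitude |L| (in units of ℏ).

For m_l = -1: cos θ = -1/√6, θ ≈ 114.09°.
There are 2l+1 = 5 values of m_l.
|L| = ℏ√(2·3) = √6 ℏ ≈ 2.449ℏ.

θ(m_l=-1) ≈ 114.09°; 5 values; |L| = √6 ℏ ≈ 2.449ℏ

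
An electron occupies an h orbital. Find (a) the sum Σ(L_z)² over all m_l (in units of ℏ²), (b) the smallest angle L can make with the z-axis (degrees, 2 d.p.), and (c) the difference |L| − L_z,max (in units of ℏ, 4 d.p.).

An h state has l = 5.
Σ m_l² = 110, so Σ(L_z)² = 110 ℏ².
cos θ_min = 5/√30, so θ_min ≈ 24.09°.
|L| − L_z,max = (√30 − 5)ℏ ≈ 0.4772ℏ.

Σ(L_z)² = 110 ℏ²; θ_min ≈ 24.09°; |L|−L_z,max ≈ 0.4772ℏ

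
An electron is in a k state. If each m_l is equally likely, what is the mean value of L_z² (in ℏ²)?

⟨L_z²⟩ = 18.67 ℏ²

A k state has l = 7.
m_l ∈ {-7, -6, -5, -4, -3, -2, -1, 0, 1, 2, 3, 4, 5, 6, 7}.
Average of L_z² over 15 states: 280/15 ℏ² = 18.67 ℏ².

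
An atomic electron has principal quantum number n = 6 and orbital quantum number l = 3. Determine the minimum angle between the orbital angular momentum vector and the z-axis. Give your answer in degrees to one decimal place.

θ_min ≈ 30.0°

|L|² = l(l+1)ℏ² = 12ℏ², so |L| = 2√3 ℏ.
The smallest angle corresponds to the largest L_z, i.e. m_l = l = 3, giving L_z = 3ℏ.
cos θ_min = 3/√12, so θ_min ≈ 30.0°.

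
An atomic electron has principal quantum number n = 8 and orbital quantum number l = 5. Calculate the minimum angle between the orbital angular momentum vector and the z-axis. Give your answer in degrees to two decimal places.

θ_min ≈ 24.09°

|L| = ℏ√(l(l+1)) = √30 ℏ.
The smallest angle corresponds to the largest L_z, i.e. m_l = l = 5, giving L_z = 5ℏ.
cos θ_min = 5/√30, so θ_min ≈ 24.09°.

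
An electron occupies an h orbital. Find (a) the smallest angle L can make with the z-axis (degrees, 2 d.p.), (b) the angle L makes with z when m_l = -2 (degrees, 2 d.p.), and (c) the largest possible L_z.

θ_min ≈ 24.09°; θ(m_l=-2) ≈ 111.42°; L_z,max = 5ℏ

The letter h corresponds to l = 5.
cos θ_min = 5/√30, so θ_min ≈ 24.09°.
For m_l = -2: cos θ = -2/√30, θ ≈ 111.42°.
L_z,max = lℏ = 5ℏ.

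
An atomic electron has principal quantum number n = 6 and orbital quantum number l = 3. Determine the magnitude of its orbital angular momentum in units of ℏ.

|L| = ℏ√(l(l+1)) = ℏ√(3·4) = 2√3 ℏ

|L| = 2√3 ℏ ≈ 3.464ℏ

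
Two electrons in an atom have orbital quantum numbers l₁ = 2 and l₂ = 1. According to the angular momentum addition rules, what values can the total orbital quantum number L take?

L = 1, 2, 3

By the triangle rule, |l₁ − l₂| ≤ L ≤ l₁ + l₂.
Allowed values: L = 1, 2, 3.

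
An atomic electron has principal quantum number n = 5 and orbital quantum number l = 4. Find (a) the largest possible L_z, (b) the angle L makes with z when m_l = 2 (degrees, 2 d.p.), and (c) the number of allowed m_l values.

L_z,max = lℏ = 4ℏ.
For m_l = 2: cos θ = 2/√20, θ ≈ 63.43°.
There are 2l+1 = 9 values of m_l.

L_z,max = 4ℏ; θ(m_l=2) ≈ 63.43°; 9 values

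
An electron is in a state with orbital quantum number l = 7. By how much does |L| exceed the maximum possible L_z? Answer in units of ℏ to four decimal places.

|L| − L_z,max ≈ 0.4833ℏ

|L| = 2√14 ℏ ≈ 7.4833ℏ, while L_z,max = lℏ = 7ℏ.
The difference is (2√14 − 7)ℏ ≈ 0.4833ℏ.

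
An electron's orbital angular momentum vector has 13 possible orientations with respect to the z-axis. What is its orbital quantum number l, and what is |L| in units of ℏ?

2l + 1 = 13 ⇒ l = 6.
Then |L| = √(l(l+1)) ℏ = √42 ℏ.

l = 6, |L| = √42 ℏ ≈ 6.481ℏ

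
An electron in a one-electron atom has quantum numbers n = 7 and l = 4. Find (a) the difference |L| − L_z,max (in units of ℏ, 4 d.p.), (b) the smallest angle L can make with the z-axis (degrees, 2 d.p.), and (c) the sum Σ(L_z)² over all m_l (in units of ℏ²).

|L| − L_z,max = (2√5 − 4)ℏ ≈ 0.4721ℏ.
cos θ_min = 4/√20, so θ_min ≈ 26.57°.
Σ m_l² = 60, so Σ(L_z)² = 60 ℏ².

|L|−L_z,max ≈ 0.4721ℏ; θ_min ≈ 26.57°; Σ(L_z)² = 60 ℏ²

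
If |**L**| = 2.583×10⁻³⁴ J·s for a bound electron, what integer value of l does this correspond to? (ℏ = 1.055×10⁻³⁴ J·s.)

Dividing by ℏ: |L|/ℏ ≈ 2.448.
l(l+1) ≈ 2.448² ≈ 5.99, so l = 2.

l = 2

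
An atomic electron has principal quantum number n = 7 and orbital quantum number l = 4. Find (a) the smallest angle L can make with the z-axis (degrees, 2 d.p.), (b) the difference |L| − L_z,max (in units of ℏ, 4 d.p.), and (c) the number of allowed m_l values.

θ_min ≈ 26.57°; |L|−L_z,max ≈ 0.4721ℏ; 9 values

cos θ_min = 4/√20, so θ_min ≈ 26.57°.
|L| − L_z,max = (2√5 − 4)ℏ ≈ 0.4721ℏ.
There are 2l+1 = 9 values of m_l.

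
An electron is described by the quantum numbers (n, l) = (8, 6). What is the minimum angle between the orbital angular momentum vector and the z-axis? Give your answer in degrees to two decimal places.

θ_min ≈ 22.21°

|L| = ℏ√(l(l+1)) = √42 ℏ.
The smallest angle corresponds to the largest L_z, i.e. m_l = l = 6, giving L_z = 6ℏ.
cos θ_min = 6/√42, so θ_min ≈ 22.21°.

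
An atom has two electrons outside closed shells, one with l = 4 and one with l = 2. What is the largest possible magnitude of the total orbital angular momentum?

Angular momentum addition gives L = |l₁ − l₂|, …, l₁ + l₂.
Allowed values: L = 2, 3, 4, 5, 6.
The largest magnitude corresponds to L = 6: |L_tot| = ℏ√(6·7) = √42 ℏ.

|L_tot|_max = √42 ℏ ≈ 6.481ℏ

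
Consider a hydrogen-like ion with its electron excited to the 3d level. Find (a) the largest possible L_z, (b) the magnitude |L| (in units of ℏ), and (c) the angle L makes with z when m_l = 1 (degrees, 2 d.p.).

L_z,max = 2ℏ; |L| = √6 ℏ ≈ 2.449ℏ; θ(m_l=1) ≈ 65.91°

The 3d level has l = 2.
L_z,max = lℏ = 2ℏ.
|L| = ℏ√(2·3) = √6 ℏ ≈ 2.449ℏ.
For m_l = 1: cos θ = 1/√6, θ ≈ 65.91°.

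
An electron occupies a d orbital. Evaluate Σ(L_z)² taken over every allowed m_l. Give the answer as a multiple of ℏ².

Σ(L_z)² = 10 ℏ²

A d state has l = 2.
The allowed m_l values are -2, -1, 0, 1, 2.
Σ m_l² = l(l+1)(2l+1)/3 = 2·3·5/3 = 10.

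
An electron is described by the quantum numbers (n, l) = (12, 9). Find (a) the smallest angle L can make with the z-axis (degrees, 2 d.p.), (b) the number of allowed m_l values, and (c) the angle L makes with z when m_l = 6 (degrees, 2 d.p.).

θ_min ≈ 18.43°; 19 values; θ(m_l=6) ≈ 50.77°

cos θ_min = 9/√90, so θ_min ≈ 18.43°.
There are 2l+1 = 19 values of m_l.
For m_l = 6: cos θ = 6/√90, θ ≈ 50.77°.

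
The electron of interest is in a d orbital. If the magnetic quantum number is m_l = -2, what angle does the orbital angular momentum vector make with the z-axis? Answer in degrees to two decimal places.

A d state has l = 2.
|L|² = l(l+1)ℏ² = 6ℏ², so |L| = √6 ℏ.
L_z = m_l ℏ = −2ℏ.
cos θ = L_z/|L| = -2/√6, so θ ≈ 144.74°.

θ ≈ 144.74°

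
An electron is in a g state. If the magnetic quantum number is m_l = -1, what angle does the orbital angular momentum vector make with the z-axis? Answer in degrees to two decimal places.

θ ≈ 102.92°

A g state has l = 4.
|L| = √(l(l+1)) ℏ = 2√5 ℏ.
L_z = m_l ℏ = −1ℏ.
cos θ = L_z/|L| = -1/√20, so θ ≈ 102.92°.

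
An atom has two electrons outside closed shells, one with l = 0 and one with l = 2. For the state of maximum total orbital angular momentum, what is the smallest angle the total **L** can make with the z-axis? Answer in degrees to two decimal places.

Angular momentum addition gives L = |l₁ − l₂|, …, l₁ + l₂.
So L can be 2.
The maximum is L = 2, with |L_tot| = ℏ√(2·3) = √6 ℏ.
The minimum angle with z is arccos(2/√6) ≈ 35.26°.

θ_min ≈ 35.26°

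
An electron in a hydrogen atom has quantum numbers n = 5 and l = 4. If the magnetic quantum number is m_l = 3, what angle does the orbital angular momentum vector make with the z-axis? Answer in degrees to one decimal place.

θ ≈ 47.9°

|L| = √(l(l+1)) ℏ = 2√5 ℏ.
L_z = m_l ℏ = 3ℏ.
cos θ = L_z/|L| = 3/√20, so θ ≈ 47.9°.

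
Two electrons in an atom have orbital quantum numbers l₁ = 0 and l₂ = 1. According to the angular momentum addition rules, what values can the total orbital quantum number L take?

L = 1

By the triangle rule, |l₁ − l₂| ≤ L ≤ l₁ + l₂.
So L can be 1.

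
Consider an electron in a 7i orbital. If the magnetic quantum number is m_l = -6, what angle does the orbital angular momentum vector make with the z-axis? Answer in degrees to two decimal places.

θ ≈ 157.79°

For 7i, l = 6.
|L| = √(l(l+1)) ℏ = √42 ℏ.
L_z = m_l ℏ = −6ℏ.
cos θ = L_z/|L| = -6/√42, so θ ≈ 157.79°.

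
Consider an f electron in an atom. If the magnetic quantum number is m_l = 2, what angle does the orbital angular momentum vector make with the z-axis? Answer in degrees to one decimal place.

An f state has l = 3.
|L| = √(l(l+1)) ℏ = 2√3 ℏ.
L_z = m_l ℏ = 2ℏ.
cos θ = L_z/|L| = 2/√12, so θ ≈ 54.7°.

θ ≈ 54.7°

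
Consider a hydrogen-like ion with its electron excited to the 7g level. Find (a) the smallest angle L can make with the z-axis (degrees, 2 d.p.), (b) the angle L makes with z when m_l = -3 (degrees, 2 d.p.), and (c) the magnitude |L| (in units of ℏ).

The 7g level has l = 4.
cos θ_min = 4/√20, so θ_min ≈ 26.57°.
For m_l = -3: cos θ = -3/√20, θ ≈ 132.13°.
|L| = ℏ√(4·5) = 2√5 ℏ ≈ 4.472ℏ.

θ_min ≈ 26.57°; θ(m_l=-3) ≈ 132.13°; |L| = 2√5 ℏ ≈ 4.472ℏ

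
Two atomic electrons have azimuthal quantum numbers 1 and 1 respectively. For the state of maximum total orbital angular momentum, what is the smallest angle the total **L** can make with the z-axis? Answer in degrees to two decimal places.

θ_min ≈ 35.26°

The total orbital quantum number L ranges from |l₁ − l₂| to l₁ + l₂ in integer steps.
Allowed values: L = 0, 1, 2.
The maximum is L = 2, with |L_tot| = ℏ√(2·3) = √6 ℏ.
The minimum angle with z is arccos(2/√6) ≈ 35.26°.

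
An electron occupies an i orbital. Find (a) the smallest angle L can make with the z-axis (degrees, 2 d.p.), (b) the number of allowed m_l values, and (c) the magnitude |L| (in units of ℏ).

I corresponds to l = 6.
cos θ_min = 6/√42, so θ_min ≈ 22.21°.
There are 2l+1 = 13 values of m_l.
|L| = ℏ√(6·7) = √42 ℏ ≈ 6.481ℏ.

θ_min ≈ 22.21°; 13 values; |L| = √42 ℏ ≈ 6.481ℏ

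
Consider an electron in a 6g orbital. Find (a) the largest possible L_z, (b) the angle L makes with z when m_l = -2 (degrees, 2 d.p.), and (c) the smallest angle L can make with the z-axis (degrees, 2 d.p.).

L_z,max = 4ℏ; θ(m_l=-2) ≈ 116.57°; θ_min ≈ 26.57°

6g means n = 6, l = 4.
L_z,max = lℏ = 4ℏ.
For m_l = -2: cos θ = -2/√20, θ ≈ 116.57°.
cos θ_min = 4/√20, so θ_min ≈ 26.57°.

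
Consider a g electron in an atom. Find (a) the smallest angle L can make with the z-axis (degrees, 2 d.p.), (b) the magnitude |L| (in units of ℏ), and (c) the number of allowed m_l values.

θ_min ≈ 26.57°; |L| = 2√5 ℏ ≈ 4.472ℏ; 9 values

A g state has l = 4.
cos θ_min = 4/√20, so θ_min ≈ 26.57°.
|L| = ℏ√(4·5) = 2√5 ℏ ≈ 4.472ℏ.
There are 2l+1 = 9 values of m_l.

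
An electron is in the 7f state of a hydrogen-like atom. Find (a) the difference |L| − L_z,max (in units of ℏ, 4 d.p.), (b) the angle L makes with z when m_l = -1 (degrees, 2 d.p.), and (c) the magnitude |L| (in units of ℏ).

|L|−L_z,max ≈ 0.4641ℏ; θ(m_l=-1) ≈ 106.78°; |L| = 2√3 ℏ ≈ 3.464ℏ

For 7f, l = 3.
|L| − L_z,max = (2√3 − 3)ℏ ≈ 0.4641ℏ.
For m_l = -1: cos θ = -1/√12, θ ≈ 106.78°.
|L| = ℏ√(3·4) = 2√3 ℏ ≈ 3.464ℏ.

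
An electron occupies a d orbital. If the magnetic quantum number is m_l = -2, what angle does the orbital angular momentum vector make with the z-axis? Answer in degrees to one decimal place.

For a d orbital, l = 2.
|L|² = l(l+1)ℏ² = 6ℏ², so |L| = √6 ℏ.
L_z = m_l ℏ = −2ℏ.
cos θ = L_z/|L| = -2/√6, so θ ≈ 144.7°.

θ ≈ 144.7°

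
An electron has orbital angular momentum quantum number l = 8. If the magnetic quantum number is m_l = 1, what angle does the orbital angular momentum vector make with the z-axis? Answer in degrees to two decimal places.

θ ≈ 83.23°

|L| = ℏ√(l(l+1)) = 6√2 ℏ.
L_z = m_l ℏ = 1ℏ.
cos θ = L_z/|L| = 1/√72, so θ ≈ 83.23°.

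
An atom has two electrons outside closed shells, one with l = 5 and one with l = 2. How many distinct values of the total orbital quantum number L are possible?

L runs from |5 − 2| = 3 to 5 + 2 = 7.
So L can be 3, 4, 5, 6, 7.
That is 5 values.

5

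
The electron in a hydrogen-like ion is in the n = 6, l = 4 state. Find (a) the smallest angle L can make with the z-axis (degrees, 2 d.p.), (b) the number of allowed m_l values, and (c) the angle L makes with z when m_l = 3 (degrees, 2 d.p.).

cos θ_min = 4/√20, so θ_min ≈ 26.57°.
There are 2l+1 = 9 values of m_l.
For m_l = 3: cos θ = 3/√20, θ ≈ 47.87°.

θ_min ≈ 26.57°; 9 values; θ(m_l=3) ≈ 47.87°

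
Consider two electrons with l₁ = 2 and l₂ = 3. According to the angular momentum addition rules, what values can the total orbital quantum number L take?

L = 1, 2, 3, 4, 5

Angular momentum addition gives L = |l₁ − l₂|, …, l₁ + l₂.
L ∈ {1, 2, 3, 4, 5}.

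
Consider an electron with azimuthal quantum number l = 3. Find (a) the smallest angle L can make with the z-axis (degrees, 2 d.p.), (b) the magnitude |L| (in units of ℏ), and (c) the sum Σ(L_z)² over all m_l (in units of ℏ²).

θ_min ≈ 30.00°; |L| = 2√3 ℏ ≈ 3.464ℏ; Σ(L_z)² = 28 ℏ²

cos θ_min = 3/√12, so θ_min ≈ 30.00°.
|L| = ℏ√(3·4) = 2√3 ℏ ≈ 3.464ℏ.
Σ m_l² = 28, so Σ(L_z)² = 28 ℏ².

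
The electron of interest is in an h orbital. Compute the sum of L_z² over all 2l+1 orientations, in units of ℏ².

An h state has l = 5.
The allowed m_l values are -5, -4, -3, -2, -1, 0, 1, 2, 3, 4, 5.
Σ m_l² = 2·(1 + 4 + 9 + 16 + 25) = 110.

Σ(L_z)² = 110 ℏ²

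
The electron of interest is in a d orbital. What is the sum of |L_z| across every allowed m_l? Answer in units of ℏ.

For a d orbital, l = 2.
m_l ∈ {-2, -1, 0, 1, 2}.
Σ|m_l| = 2·2(2+1)/2 = 6.

Σ|L_z| = 6 ℏ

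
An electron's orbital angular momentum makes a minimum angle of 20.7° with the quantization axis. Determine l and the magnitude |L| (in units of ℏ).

l = 7, |L| = 2√14 ℏ ≈ 7.483ℏ

cos²θ_min = l/(l+1) = 0.8751.
Solving: l = 7.
Then |L| = ℏ√(7·8) = 2√14 ℏ.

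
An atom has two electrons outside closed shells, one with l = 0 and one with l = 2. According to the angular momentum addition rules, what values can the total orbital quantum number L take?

By the triangle rule, |l₁ − l₂| ≤ L ≤ l₁ + l₂.
So L can be 2.

L = 2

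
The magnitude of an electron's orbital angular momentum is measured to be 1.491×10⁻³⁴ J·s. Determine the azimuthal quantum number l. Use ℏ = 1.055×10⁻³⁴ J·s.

l = 1

In units of ℏ, |L| ≈ 1.413.
Set l(l+1) = 2.00; the integer solution is l = 1.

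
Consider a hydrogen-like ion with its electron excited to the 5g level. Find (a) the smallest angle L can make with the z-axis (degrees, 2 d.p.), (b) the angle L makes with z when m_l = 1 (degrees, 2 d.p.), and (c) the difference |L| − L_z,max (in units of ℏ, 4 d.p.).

θ_min ≈ 26.57°; θ(m_l=1) ≈ 77.08°; |L|−L_z,max ≈ 0.4721ℏ

The 5g level has l = 4.
cos θ_min = 4/√20, so θ_min ≈ 26.57°.
For m_l = 1: cos θ = 1/√20, θ ≈ 77.08°.
|L| − L_z,max = (2√5 − 4)ℏ ≈ 0.4721ℏ.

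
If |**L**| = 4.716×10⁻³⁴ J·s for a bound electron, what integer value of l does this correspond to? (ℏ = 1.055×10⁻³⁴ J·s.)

l = 4

|L|/ℏ = (4.716×10⁻³⁴)/(1.055×10⁻³⁴) ≈ 4.470.
(|L|/ℏ)² = l(l+1) ≈ 19.98 ⇒ l = 4.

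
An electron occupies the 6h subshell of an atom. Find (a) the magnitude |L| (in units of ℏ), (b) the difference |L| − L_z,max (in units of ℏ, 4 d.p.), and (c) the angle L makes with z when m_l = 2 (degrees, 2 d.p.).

|L| = √30 ℏ ≈ 5.477ℏ; |L|−L_z,max ≈ 0.4772ℏ; θ(m_l=2) ≈ 68.58°

6h means n = 6, l = 5.
|L| = ℏ√(5·6) = √30 ℏ ≈ 5.477ℏ.
|L| − L_z,max = (√30 − 5)ℏ ≈ 0.4772ℏ.
For m_l = 2: cos θ = 2/√30, θ ≈ 68.58°.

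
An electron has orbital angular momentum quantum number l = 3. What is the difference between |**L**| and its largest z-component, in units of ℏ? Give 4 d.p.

|L| = 2√3 ℏ ≈ 3.4641ℏ, while L_z,max = lℏ = 3ℏ.
The difference is (2√3 − 3)ℏ ≈ 0.4641ℏ.

|L| − L_z,max ≈ 0.4641ℏ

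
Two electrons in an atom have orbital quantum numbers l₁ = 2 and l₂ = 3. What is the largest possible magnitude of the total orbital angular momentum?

The total orbital quantum number L ranges from |l₁ − l₂| to l₁ + l₂ in integer steps.
L ∈ {1, 2, 3, 4, 5}.
The largest magnitude corresponds to L = 5: |L_tot| = ℏ√(5·6) = √30 ℏ.

|L_tot|_max = √30 ℏ ≈ 5.477ℏ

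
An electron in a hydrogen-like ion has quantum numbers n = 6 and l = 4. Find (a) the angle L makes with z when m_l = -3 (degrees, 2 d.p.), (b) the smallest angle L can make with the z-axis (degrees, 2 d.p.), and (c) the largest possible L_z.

θ(m_l=-3) ≈ 132.13°; θ_min ≈ 26.57°; L_z,max = 4ℏ

For m_l = -3: cos θ = -3/√20, θ ≈ 132.13°.
cos θ_min = 4/√20, so θ_min ≈ 26.57°.
L_z,max = lℏ = 4ℏ.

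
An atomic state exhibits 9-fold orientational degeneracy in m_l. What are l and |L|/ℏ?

l = 4, |L| = 2√5 ℏ ≈ 4.472ℏ

Since there are 2l+1 = 9 values of m_l, l = 4.
|L| = ℏ√(l(l+1)) = ℏ√(4·5) = 2√5 ℏ.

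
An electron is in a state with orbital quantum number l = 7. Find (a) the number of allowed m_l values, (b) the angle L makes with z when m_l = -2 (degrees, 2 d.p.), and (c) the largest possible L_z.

There are 2l+1 = 15 values of m_l.
For m_l = -2: cos θ = -2/√56, θ ≈ 105.50°.
L_z,max = lℏ = 7ℏ.

15 values; θ(m_l=-2) ≈ 105.50°; L_z,max = 7ℏ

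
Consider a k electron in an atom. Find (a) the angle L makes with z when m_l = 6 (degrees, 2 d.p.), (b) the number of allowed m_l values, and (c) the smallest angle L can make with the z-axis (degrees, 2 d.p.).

A k state has l = 7.
For m_l = 6: cos θ = 6/√56, θ ≈ 36.70°.
There are 2l+1 = 15 values of m_l.
cos θ_min = 7/√56, so θ_min ≈ 20.70°.

θ(m_l=6) ≈ 36.70°; 15 values; θ_min ≈ 20.70°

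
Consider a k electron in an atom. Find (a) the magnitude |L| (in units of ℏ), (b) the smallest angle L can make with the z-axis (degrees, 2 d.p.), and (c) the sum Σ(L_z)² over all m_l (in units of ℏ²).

A k state has l = 7.
|L| = ℏ√(7·8) = 2√14 ℏ ≈ 7.483ℏ.
cos θ_min = 7/√56, so θ_min ≈ 20.70°.
Σ m_l² = 280, so Σ(L_z)² = 280 ℏ².

|L| = 2√14 ℏ ≈ 7.483ℏ; θ_min ≈ 20.70°; Σ(L_z)² = 280 ℏ²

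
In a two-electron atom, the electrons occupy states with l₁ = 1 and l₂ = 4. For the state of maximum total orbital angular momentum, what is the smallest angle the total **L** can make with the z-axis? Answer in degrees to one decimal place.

L runs from |1 − 4| = 3 to 1 + 4 = 5.
So L can be 3, 4, 5.
The maximum is L = 5, with |L_tot| = ℏ√(5·6) = √30 ℏ.
The minimum angle with z is arccos(5/√30) ≈ 24.1°.

θ_min ≈ 24.1°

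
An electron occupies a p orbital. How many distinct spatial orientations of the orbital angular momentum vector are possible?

For a p orbital, l = 1.
The number of m_l values is 2l + 1 = 2·1 + 1 = 3.

3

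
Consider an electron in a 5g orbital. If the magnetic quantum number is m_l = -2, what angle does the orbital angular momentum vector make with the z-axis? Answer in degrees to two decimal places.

The 5g subshell has l = 4.
|L| = ℏ√(l(l+1)) = 2√5 ℏ.
L_z = m_l ℏ = −2ℏ.
cos θ = L_z/|L| = -2/√20, so θ ≈ 116.57°.

θ ≈ 116.57°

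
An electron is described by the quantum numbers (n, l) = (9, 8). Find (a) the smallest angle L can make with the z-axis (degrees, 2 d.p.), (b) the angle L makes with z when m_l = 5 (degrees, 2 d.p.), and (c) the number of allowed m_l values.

θ_min ≈ 19.47°; θ(m_l=5) ≈ 53.90°; 17 values

cos θ_min = 8/√72, so θ_min ≈ 19.47°.
For m_l = 5: cos θ = 5/√72, θ ≈ 53.90°.
There are 2l+1 = 17 values of m_l.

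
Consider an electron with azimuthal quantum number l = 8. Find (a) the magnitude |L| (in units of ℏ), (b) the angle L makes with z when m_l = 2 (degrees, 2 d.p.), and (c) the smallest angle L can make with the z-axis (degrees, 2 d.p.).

|L| = ℏ√(8·9) = 6√2 ℏ ≈ 8.485ℏ.
For m_l = 2: cos θ = 2/√72, θ ≈ 76.37°.
cos θ_min = 8/√72, so θ_min ≈ 19.47°.

|L| = 6√2 ℏ ≈ 8.485ℏ; θ(m_l=2) ≈ 76.37°; θ_min ≈ 19.47°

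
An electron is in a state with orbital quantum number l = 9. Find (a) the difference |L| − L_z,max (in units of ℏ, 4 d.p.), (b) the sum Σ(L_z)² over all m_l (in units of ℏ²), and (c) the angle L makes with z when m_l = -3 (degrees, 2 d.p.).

|L|−L_z,max ≈ 0.4868ℏ; Σ(L_z)² = 570 ℏ²; θ(m_l=-3) ≈ 108.43°

|L| − L_z,max = (3√10 − 9)ℏ ≈ 0.4868ℏ.
Σ m_l² = 570, so Σ(L_z)² = 570 ℏ².
For m_l = -3: cos θ = -3/√90, θ ≈ 108.43°.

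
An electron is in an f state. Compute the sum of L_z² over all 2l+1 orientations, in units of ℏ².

Σ(L_z)² = 28 ℏ²

An f state has l = 3.
m_l ∈ {-3, -2, -1, 0, 1, 2, 3}.
Summing m² from −3 to 3: Σ m_l² = 28.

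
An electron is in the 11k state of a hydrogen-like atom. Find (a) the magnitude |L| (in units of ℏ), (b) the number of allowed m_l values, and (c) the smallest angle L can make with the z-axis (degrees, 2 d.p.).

|L| = 2√14 ℏ ≈ 7.483ℏ; 15 values; θ_min ≈ 20.70°

The 11k subshell has l = 7.
|L| = ℏ√(7·8) = 2√14 ℏ ≈ 7.483ℏ.
There are 2l+1 = 15 values of m_l.
cos θ_min = 7/√56, so θ_min ≈ 20.70°.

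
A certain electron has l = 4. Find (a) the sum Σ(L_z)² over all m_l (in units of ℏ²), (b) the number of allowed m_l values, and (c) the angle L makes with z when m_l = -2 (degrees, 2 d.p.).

Σ(L_z)² = 60 ℏ²; 9 values; θ(m_l=-2) ≈ 116.57°

Σ m_l² = 60, so Σ(L_z)² = 60 ℏ².
There are 2l+1 = 9 values of m_l.
For m_l = -2: cos θ = -2/√20, θ ≈ 116.57°.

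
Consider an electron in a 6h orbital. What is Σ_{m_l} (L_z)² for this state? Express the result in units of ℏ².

6h means n = 6, l = 5.
m_l ∈ {-5, -4, -3, -2, -1, 0, 1, 2, 3, 4, 5}.
Σ m_l² = l(l+1)(2l+1)/3 = 5·6·11/3 = 110.

Σ(L_z)² = 110 ℏ²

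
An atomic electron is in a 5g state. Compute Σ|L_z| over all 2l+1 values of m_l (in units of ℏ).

Σ|L_z| = 20 ℏ

5g means n = 5, l = 4.
m_l ∈ {-4, -3, -2, -1, 0, 1, 2, 3, 4}.
Σ|m_l| = 2·4(4+1)/2 = 20.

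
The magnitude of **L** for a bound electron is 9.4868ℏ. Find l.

l = 9

|L| = ℏ√(l(l+1)), so l(l+1) = 90.
Solving: l = 9.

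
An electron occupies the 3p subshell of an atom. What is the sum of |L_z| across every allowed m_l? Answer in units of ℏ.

3p means n = 3, l = 1.
m_l runs from −1 to 1, i.e. {-1, 0, 1}.
Σ|m_l| = l(l+1) = 2.

Σ|L_z| = 2 ℏ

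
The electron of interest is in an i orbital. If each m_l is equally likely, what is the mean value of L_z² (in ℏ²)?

⟨L_z²⟩ = 14 ℏ²

An i state has l = 6.
m_l runs from −6 to 6, i.e. {-6, -5, -4, -3, -2, -1, 0, 1, 2, 3, 4, 5, 6}.
⟨L_z²⟩ = ℏ²·(Σ m_l²)/(2l+1) = ℏ²·182/13 = 14ℏ².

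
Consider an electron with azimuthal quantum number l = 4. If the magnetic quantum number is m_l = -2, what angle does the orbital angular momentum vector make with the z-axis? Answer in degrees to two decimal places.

θ ≈ 116.57°

|L| = √(l(l+1)) ℏ = 2√5 ℏ.
L_z = m_l ℏ = −2ℏ.
cos θ = L_z/|L| = -2/√20, so θ ≈ 116.57°.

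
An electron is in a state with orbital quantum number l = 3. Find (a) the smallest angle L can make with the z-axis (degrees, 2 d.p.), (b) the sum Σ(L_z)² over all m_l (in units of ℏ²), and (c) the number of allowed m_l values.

θ_min ≈ 30.00°; Σ(L_z)² = 28 ℏ²; 7 values

cos θ_min = 3/√12, so θ_min ≈ 30.00°.
Σ m_l² = 28, so Σ(L_z)² = 28 ℏ².
There are 2l+1 = 7 values of m_l.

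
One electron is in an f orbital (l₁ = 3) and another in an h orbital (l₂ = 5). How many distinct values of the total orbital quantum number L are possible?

Angular momentum addition gives L = |l₁ − l₂|, …, l₁ + l₂.
Allowed values: L = 2, 3, 4, 5, 6, 7, 8.
That is 7 values.

7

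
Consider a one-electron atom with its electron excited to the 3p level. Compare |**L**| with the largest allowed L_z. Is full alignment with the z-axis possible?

No: L_z,max = 1ℏ < |L| = √2 ℏ ≈ 1.414ℏ

The 3p level has l = 1.
|L| = √2 ℏ ≈ 1.4142ℏ, while L_z,max = lℏ = 1ℏ.
Since |L| > L_z,max, the vector can never point exactly along z; the closest it comes is θ_min = arccos(1/√2) ≈ 45.0°.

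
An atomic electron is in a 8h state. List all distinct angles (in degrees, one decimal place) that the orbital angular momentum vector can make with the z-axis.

θ ∈ {24.1°, 43.1°, 56.8°, 68.6°, 79.5°, 90.0°, 100.5°, 111.4°, 123.2°, 136.9°, 155.9°}

8h means n = 8, l = 5.
|L| = √(l(l+1)) ℏ = √30 ℏ.
cos θ = m_l/√30 for each m_l ∈ {-5, -4, -3, -2, -1, 0, 1, 2, 3, 4, 5}.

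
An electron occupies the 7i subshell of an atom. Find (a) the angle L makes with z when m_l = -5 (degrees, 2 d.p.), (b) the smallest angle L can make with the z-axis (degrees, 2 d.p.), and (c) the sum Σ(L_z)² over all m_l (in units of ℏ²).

The 7i subshell has l = 6.
For m_l = -5: cos θ = -5/√42, θ ≈ 140.49°.
cos θ_min = 6/√42, so θ_min ≈ 22.21°.
Σ m_l² = 182, so Σ(L_z)² = 182 ℏ².

θ(m_l=-5) ≈ 140.49°; θ_min ≈ 22.21°; Σ(L_z)² = 182 ℏ²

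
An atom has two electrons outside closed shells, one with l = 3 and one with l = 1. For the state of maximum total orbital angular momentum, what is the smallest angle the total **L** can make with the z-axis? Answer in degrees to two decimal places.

Angular momentum addition gives L = |l₁ − l₂|, …, l₁ + l₂.
L ∈ {2, 3, 4}.
The maximum is L = 4, with |L_tot| = ℏ√(4·5) = 2√5 ℏ.
The minimum angle with z is arccos(4/√20) ≈ 26.57°.

θ_min ≈ 26.57°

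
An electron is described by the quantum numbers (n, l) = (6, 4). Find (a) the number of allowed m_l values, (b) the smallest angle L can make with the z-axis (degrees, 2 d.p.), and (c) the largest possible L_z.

9 values; θ_min ≈ 26.57°; L_z,max = 4ℏ

There are 2l+1 = 9 values of m_l.
cos θ_min = 4/√20, so θ_min ≈ 26.57°.
L_z,max = lℏ = 4ℏ.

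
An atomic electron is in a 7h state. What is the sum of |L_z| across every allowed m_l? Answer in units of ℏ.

For 7h, l = 5.
The allowed m_l values are -5, -4, -3, -2, -1, 0, 1, 2, 3, 4, 5.
Σ|m_l| = 2·5(5+1)/2 = 30.

Σ|L_z| = 30 ℏ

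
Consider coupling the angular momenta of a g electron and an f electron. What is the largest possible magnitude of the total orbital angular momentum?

|L_tot|_max = 2√14 ℏ ≈ 7.483ℏ

Angular momentum addition gives L = |l₁ − l₂|, …, l₁ + l₂.
Allowed values: L = 1, 2, 3, 4, 5, 6, 7.
The largest magnitude corresponds to L = 7: |L_tot| = ℏ√(7·8) = 2√14 ℏ.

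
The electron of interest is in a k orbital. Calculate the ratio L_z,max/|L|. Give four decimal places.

A k state has l = 7.
|L| = 2√14 ℏ ≈ 7.4833ℏ, while L_z,max = lℏ = 7ℏ.
L_z,max/|L| = 7/√56 = 0.9354.

L_z,max/|L| = 0.9354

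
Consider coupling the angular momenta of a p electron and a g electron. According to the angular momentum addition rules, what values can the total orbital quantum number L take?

L = 3, 4, 5

Angular momentum addition gives L = |l₁ − l₂|, …, l₁ + l₂.
Allowed values: L = 3, 4, 5.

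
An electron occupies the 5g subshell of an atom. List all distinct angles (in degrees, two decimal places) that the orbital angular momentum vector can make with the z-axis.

For 5g, l = 4.
|L|² = l(l+1)ℏ² = 20ℏ², so |L| = 2√5 ℏ.
cos θ = m_l/√20 for each m_l ∈ {-4, -3, -2, -1, 0, 1, 2, 3, 4}.

θ ∈ {26.57°, 47.87°, 63.43°, 77.08°, 90.00°, 102.92°, 116.57°, 132.13°, 153.43°}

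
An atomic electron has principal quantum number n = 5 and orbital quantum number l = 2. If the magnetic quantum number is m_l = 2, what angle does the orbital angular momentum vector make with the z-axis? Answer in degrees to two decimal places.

θ ≈ 35.26°

|L| = √(l(l+1)) ℏ = √6 ℏ.
L_z = m_l ℏ = 2ℏ.
cos θ = L_z/|L| = 2/√6, so θ ≈ 35.26°.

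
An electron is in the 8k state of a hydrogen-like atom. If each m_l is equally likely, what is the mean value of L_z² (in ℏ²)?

⟨L_z²⟩ = 18.67 ℏ²

The 8k subshell has l = 7.
m_l ∈ {-7, -6, -5, -4, -3, -2, -1, 0, 1, 2, 3, 4, 5, 6, 7}.
⟨L_z²⟩ = ℏ²·(Σ m_l²)/(2l+1) = ℏ²·280/15 = 18.67ℏ².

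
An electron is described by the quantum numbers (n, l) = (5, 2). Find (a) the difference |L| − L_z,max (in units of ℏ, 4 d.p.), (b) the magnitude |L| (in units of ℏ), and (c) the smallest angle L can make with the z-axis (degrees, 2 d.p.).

|L| − L_z,max = (√6 − 2)ℏ ≈ 0.4495ℏ.
|L| = ℏ√(2·3) = √6 ℏ ≈ 2.449ℏ.
cos θ_min = 2/√6, so θ_min ≈ 35.26°.

|L|−L_z,max ≈ 0.4495ℏ; |L| = √6 ℏ ≈ 2.449ℏ; θ_min ≈ 35.26°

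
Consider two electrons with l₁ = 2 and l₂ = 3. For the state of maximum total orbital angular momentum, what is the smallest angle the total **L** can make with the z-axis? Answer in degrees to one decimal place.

Angular momentum addition gives L = |l₁ − l₂|, …, l₁ + l₂.
So L can be 1, 2, 3, 4, 5.
The maximum is L = 5, with |L_tot| = ℏ√(5·6) = √30 ℏ.
The minimum angle with z is arccos(5/√30) ≈ 24.1°.

θ_min ≈ 24.1°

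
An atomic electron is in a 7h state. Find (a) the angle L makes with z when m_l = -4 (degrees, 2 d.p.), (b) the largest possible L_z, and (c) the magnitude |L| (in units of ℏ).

θ(m_l=-4) ≈ 136.91°; L_z,max = 5ℏ; |L| = √30 ℏ ≈ 5.477ℏ

The 7h subshell has l = 5.
For m_l = -4: cos θ = -4/√30, θ ≈ 136.91°.
L_z,max = lℏ = 5ℏ.
|L| = ℏ√(5·6) = √30 ℏ ≈ 5.477ℏ.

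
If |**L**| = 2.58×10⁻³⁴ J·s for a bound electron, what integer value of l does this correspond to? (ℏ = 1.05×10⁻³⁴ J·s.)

l = 2

Dividing by ℏ: |L|/ℏ ≈ 2.457.
(|L|/ℏ)² = l(l+1) ≈ 6.04 ⇒ l = 2.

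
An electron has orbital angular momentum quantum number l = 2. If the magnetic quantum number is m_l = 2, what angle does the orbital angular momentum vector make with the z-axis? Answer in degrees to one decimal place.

|L| = ℏ√(l(l+1)) = √6 ℏ.
L_z = m_l ℏ = 2ℏ.
cos θ = L_z/|L| = 2/√6, so θ ≈ 35.3°.

θ ≈ 35.3°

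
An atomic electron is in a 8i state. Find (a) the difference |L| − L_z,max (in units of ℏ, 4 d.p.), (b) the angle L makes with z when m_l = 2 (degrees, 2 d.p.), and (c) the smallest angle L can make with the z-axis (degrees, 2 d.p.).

For 8i, l = 6.
|L| − L_z,max = (√42 − 6)ℏ ≈ 0.4807ℏ.
For m_l = 2: cos θ = 2/√42, θ ≈ 72.02°.
cos θ_min = 6/√42, so θ_min ≈ 22.21°.

|L|−L_z,max ≈ 0.4807ℏ; θ(m_l=2) ≈ 72.02°; θ_min ≈ 22.21°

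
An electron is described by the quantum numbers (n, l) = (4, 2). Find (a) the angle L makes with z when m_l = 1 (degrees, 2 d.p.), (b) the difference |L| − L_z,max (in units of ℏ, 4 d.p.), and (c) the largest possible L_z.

θ(m_l=1) ≈ 65.91°; |L|−L_z,max ≈ 0.4495ℏ; L_z,max = 2ℏ

For m_l = 1: cos θ = 1/√6, θ ≈ 65.91°.
|L| − L_z,max = (√6 − 2)ℏ ≈ 0.4495ℏ.
L_z,max = lℏ = 2ℏ.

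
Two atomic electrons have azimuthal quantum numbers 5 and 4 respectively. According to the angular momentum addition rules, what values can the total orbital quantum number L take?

L = 1, 2, 3, 4, 5, 6, 7, 8, 9

L runs from |5 − 4| = 1 to 5 + 4 = 9.
Allowed values: L = 1, 2, 3, 4, 5, 6, 7, 8, 9.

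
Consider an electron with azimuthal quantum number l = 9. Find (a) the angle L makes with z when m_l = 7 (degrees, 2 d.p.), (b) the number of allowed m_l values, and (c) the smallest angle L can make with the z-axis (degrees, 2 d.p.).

θ(m_l=7) ≈ 42.45°; 19 values; θ_min ≈ 18.43°

For m_l = 7: cos θ = 7/√90, θ ≈ 42.45°.
There are 2l+1 = 19 values of m_l.
cos θ_min = 9/√90, so θ_min ≈ 18.43°.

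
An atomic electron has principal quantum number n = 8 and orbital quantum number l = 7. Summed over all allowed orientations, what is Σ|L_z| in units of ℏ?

Σ|L_z| = 56 ℏ

The allowed m_l values are -7, -6, -5, -4, -3, -2, -1, 0, 1, 2, 3, 4, 5, 6, 7.
Σ|m_l| = 2(1+2+…+7) = 56.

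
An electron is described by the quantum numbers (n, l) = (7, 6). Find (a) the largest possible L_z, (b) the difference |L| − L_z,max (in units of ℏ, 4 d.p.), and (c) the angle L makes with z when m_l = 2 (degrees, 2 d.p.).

L_z,max = 6ℏ; |L|−L_z,max ≈ 0.4807ℏ; θ(m_l=2) ≈ 72.02°

L_z,max = lℏ = 6ℏ.
|L| − L_z,max = (√42 − 6)ℏ ≈ 0.4807ℏ.
For m_l = 2: cos θ = 2/√42, θ ≈ 72.02°.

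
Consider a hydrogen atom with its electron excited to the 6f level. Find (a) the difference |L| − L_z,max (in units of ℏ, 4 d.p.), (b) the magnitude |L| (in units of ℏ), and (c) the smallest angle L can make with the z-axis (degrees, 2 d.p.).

The 6f level has l = 3.
|L| − L_z,max = (2√3 − 3)ℏ ≈ 0.4641ℏ.
|L| = ℏ√(3·4) = 2√3 ℏ ≈ 3.464ℏ.
cos θ_min = 3/√12, so θ_min ≈ 30.00°.

|L|−L_z,max ≈ 0.4641ℏ; |L| = 2√3 ℏ ≈ 3.464ℏ; θ_min ≈ 30.00°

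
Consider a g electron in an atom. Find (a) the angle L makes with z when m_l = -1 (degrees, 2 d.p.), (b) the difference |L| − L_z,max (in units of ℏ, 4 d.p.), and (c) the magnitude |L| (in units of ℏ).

θ(m_l=-1) ≈ 102.92°; |L|−L_z,max ≈ 0.4721ℏ; |L| = 2√5 ℏ ≈ 4.472ℏ

The letter g corresponds to l = 4.
For m_l = -1: cos θ = -1/√20, θ ≈ 102.92°.
|L| − L_z,max = (2√5 − 4)ℏ ≈ 0.4721ℏ.
|L| = ℏ√(4·5) = 2√5 ℏ ≈ 4.472ℏ.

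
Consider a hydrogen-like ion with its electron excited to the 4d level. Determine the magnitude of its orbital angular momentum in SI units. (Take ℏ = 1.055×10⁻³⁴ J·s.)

|L| = 2.584×10⁻³⁴ J·s

The 4d level has l = 2.
|L| = ℏ√(l(l+1)) = ℏ√(2·3) = √6 ℏ
Numerically, |L| = 2.449 × (1.055×10⁻³⁴ J·s) = 2.584×10⁻³⁴ J·s.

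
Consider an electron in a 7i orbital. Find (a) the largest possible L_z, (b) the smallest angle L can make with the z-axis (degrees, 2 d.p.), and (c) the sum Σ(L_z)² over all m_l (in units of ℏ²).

L_z,max = 6ℏ; θ_min ≈ 22.21°; Σ(L_z)² = 182 ℏ²

For 7i, l = 6.
L_z,max = lℏ = 6ℏ.
cos θ_min = 6/√42, so θ_min ≈ 22.21°.
Σ m_l² = 182, so Σ(L_z)² = 182 ℏ².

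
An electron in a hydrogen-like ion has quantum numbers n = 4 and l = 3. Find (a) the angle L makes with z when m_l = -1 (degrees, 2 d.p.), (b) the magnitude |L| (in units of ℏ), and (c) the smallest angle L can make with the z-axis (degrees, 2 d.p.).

For m_l = -1: cos θ = -1/√12, θ ≈ 106.78°.
|L| = ℏ√(3·4) = 2√3 ℏ ≈ 3.464ℏ.
cos θ_min = 3/√12, so θ_min ≈ 30.00°.

θ(m_l=-1) ≈ 106.78°; |L| = 2√3 ℏ ≈ 3.464ℏ; θ_min ≈ 30.00°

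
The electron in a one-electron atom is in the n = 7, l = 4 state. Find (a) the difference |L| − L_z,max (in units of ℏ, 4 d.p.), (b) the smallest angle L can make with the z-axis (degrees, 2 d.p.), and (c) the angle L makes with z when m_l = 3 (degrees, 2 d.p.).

|L|−L_z,max ≈ 0.4721ℏ; θ_min ≈ 26.57°; θ(m_l=3) ≈ 47.87°

|L| − L_z,max = (2√5 − 4)ℏ ≈ 0.4721ℏ.
cos θ_min = 4/√20, so θ_min ≈ 26.57°.
For m_l = 3: cos θ = 3/√20, θ ≈ 47.87°.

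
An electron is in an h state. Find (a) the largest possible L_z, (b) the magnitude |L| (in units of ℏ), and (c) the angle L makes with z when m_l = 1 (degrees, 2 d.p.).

L_z,max = 5ℏ; |L| = √30 ℏ ≈ 5.477ℏ; θ(m_l=1) ≈ 79.48°

For an h orbital, l = 5.
L_z,max = lℏ = 5ℏ.
|L| = ℏ√(5·6) = √30 ℏ ≈ 5.477ℏ.
For m_l = 1: cos θ = 1/√30, θ ≈ 79.48°.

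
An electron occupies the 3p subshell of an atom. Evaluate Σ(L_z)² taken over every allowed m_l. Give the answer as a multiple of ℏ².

The 3p subshell has l = 1.
The allowed m_l values are -1, 0, 1.
Σ m_l² = l(l+1)(2l+1)/3 = 1·2·3/3 = 2.

Σ(L_z)² = 2 ℏ²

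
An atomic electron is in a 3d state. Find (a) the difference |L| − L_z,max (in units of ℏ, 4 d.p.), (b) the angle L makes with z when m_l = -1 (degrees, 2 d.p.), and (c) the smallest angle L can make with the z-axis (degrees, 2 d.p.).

3d means n = 3, l = 2.
|L| − L_z,max = (√6 − 2)ℏ ≈ 0.4495ℏ.
For m_l = -1: cos θ = -1/√6, θ ≈ 114.09°.
cos θ_min = 2/√6, so θ_min ≈ 35.26°.

|L|−L_z,max ≈ 0.4495ℏ; θ(m_l=-1) ≈ 114.09°; θ_min ≈ 35.26°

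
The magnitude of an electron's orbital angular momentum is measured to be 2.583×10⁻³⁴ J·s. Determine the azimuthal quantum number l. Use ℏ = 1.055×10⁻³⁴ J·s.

|L|/ℏ = (2.583×10⁻³⁴)/(1.055×10⁻³⁴) ≈ 2.448.
(|L|/ℏ)² = l(l+1) ≈ 5.99 ⇒ l = 2.

l = 2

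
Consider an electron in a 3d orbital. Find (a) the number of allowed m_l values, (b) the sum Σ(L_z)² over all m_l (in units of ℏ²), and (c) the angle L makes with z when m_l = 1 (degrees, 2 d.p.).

For 3d, l = 2.
There are 2l+1 = 5 values of m_l.
Σ m_l² = 10, so Σ(L_z)² = 10 ℏ².
For m_l = 1: cos θ = 1/√6, θ ≈ 65.91°.

5 values; Σ(L_z)² = 10 ℏ²; θ(m_l=1) ≈ 65.91°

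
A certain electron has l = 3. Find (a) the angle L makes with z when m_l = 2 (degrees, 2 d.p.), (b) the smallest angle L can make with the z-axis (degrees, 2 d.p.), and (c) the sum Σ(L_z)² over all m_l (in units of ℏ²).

θ(m_l=2) ≈ 54.74°; θ_min ≈ 30.00°; Σ(L_z)² = 28 ℏ²

For m_l = 2: cos θ = 2/√12, θ ≈ 54.74°.
cos θ_min = 3/√12, so θ_min ≈ 30.00°.
Σ m_l² = 28, so Σ(L_z)² = 28 ℏ².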